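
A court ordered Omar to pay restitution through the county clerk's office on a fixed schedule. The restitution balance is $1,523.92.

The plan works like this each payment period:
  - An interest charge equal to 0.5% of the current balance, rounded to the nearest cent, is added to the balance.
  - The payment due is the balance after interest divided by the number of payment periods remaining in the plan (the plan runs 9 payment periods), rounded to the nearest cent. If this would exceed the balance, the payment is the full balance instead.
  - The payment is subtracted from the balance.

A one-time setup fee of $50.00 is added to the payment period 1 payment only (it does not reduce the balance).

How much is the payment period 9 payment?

Payment period 1: $1,523.92 +$7.62 interest = $1,531.54; pay $170.17 (+ $50.00 fee) → $1,361.37
Payment period 2: $1,361.37 +$6.81 interest = $1,368.18; pay $171.02 → $1,197.16
Payment period 3: $1,197.16 +$5.99 interest = $1,203.15; pay $171.88 → $1,031.27
Payment period 4: $1,031.27 +$5.16 interest = $1,036.43; pay $172.74 → $863.69
Payment period 5: $863.69 +$4.32 interest = $868.01; pay $173.60 → $694.41
Payment period 6: $694.41 +$3.47 interest = $697.88; pay $174.47 → $523.41
Payment period 7: $523.41 +$2.62 interest = $526.03; pay $175.34 → $350.69
Payment period 8: $350.69 +$1.75 interest = $352.44; pay $176.22 → $176.22
Payment period 9: $176.22 +$0.88 interest = $177.10; pay $177.10 → $0.00

$177.10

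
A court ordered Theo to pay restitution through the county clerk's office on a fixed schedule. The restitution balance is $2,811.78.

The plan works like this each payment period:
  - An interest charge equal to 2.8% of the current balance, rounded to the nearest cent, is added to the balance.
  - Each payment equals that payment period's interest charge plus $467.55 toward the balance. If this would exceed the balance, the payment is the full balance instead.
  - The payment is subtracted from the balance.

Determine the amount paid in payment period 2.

$533.19

Payment period 1: opening $2,811.78; interest $78.73 → $2,890.51; payment $546.28; balance $2,344.23
Payment period 2: opening $2,344.23; interest $65.64 → $2,409.87; payment $533.19; balance $1,876.68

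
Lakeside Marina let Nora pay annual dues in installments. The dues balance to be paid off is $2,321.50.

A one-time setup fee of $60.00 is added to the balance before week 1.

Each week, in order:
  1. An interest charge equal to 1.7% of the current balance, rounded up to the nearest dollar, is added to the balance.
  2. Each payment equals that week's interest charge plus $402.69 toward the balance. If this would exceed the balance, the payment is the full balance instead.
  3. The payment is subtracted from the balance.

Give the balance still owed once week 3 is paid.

$1,173.43

# | Opening | Interest | Payment | End bal
1 | $2,381.50 | $41.00 | $443.69 | $1,978.81
2 | $1,978.81 | $34.00 | $436.69 | $1,576.12
3 | $1,576.12 | $27.00 | $429.69 | $1,173.43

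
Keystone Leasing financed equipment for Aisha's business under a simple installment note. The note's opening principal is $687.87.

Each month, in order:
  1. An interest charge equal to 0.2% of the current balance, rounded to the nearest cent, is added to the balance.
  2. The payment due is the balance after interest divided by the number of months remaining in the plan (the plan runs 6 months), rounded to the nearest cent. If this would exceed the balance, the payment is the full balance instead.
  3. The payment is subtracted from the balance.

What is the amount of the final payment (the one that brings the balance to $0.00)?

$116.02

# | Opening | Interest | Payment | End bal
1 | $687.87 | $1.38 | $114.88 | $574.37
2 | $574.37 | $1.15 | $115.10 | $460.42
3 | $460.42 | $0.92 | $115.34 | $346.00
4 | $346.00 | $0.69 | $115.56 | $231.13
5 | $231.13 | $0.46 | $115.80 | $115.79
6 | $115.79 | $0.23 | $116.02 | $0.00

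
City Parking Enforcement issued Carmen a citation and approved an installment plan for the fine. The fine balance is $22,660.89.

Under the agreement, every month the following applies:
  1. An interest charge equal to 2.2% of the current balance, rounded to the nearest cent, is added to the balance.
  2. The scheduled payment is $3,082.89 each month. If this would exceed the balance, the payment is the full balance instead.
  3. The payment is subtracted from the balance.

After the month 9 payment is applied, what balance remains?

$0.00

Month 1: opening $22,660.89; interest $498.54 → $23,159.43; payment $3,082.89; balance $20,076.54
Month 2: opening $20,076.54; interest $441.68 → $20,518.22; payment $3,082.89; balance $17,435.33
Month 3: opening $17,435.33; interest $383.58 → $17,818.91; payment $3,082.89; balance $14,736.02
Month 4: opening $14,736.02; interest $324.19 → $15,060.21; payment $3,082.89; balance $11,977.32
Month 5: opening $11,977.32; interest $263.50 → $12,240.82; payment $3,082.89; balance $9,157.93
Month 6: opening $9,157.93; interest $201.47 → $9,359.40; payment $3,082.89; balance $6,276.51
Month 7: opening $6,276.51; interest $138.08 → $6,414.59; payment $3,082.89; balance $3,331.70
Month 8: opening $3,331.70; interest $73.30 → $3,405.00; payment $3,082.89; balance $322.11
Month 9: opening $322.11; interest $7.09 → $329.20; payment $329.20; balance $0.00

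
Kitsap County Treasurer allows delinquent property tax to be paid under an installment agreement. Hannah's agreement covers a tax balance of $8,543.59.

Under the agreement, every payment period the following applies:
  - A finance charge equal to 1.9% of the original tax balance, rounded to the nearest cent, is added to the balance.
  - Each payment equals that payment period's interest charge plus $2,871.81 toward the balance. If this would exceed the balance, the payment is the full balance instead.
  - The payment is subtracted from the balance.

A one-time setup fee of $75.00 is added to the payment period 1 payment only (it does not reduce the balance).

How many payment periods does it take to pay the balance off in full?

3

Payment period 1: opening $8,543.59; interest $162.33 → $8,705.92; payment $3,034.14 (+ $75.00 fee); balance $5,671.78
Payment period 2: opening $5,671.78; interest $162.33 → $5,834.11; payment $3,034.14; balance $2,799.97
Payment period 3: opening $2,799.97; interest $162.33 → $2,962.30; payment $2,962.30; balance $0.00
Balance reaches $0.00 in payment period 3.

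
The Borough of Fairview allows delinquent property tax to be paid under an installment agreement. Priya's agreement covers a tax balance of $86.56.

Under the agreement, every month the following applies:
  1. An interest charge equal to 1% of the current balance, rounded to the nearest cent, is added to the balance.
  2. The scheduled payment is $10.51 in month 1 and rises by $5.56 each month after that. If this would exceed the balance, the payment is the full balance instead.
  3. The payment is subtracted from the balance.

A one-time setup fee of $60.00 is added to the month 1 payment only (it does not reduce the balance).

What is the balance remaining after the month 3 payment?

$40.61

Month 1: $86.56 +$0.87 interest = $87.43; pay $10.51 (+ $60.00 fee) → $76.92
Month 2: $76.92 +$0.77 interest = $77.69; pay $16.07 → $61.62
Month 3: $61.62 +$0.62 interest = $62.24; pay $21.63 → $40.61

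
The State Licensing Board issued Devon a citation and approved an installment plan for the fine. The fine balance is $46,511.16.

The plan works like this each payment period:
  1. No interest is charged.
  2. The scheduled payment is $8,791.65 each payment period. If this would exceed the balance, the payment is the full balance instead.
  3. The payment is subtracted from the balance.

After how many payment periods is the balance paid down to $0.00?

Payment period 1: opening $46,511.16; payment $8,791.65; balance $37,719.51
Payment period 2: opening $37,719.51; payment $8,791.65; balance $28,927.86
Payment period 3: opening $28,927.86; payment $8,791.65; balance $20,136.21
Payment period 4: opening $20,136.21; payment $8,791.65; balance $11,344.56
Payment period 5: opening $11,344.56; payment $8,791.65; balance $2,552.91
Payment period 6: opening $2,552.91; payment $2,552.91; balance $0.00
Balance reaches $0.00 in payment period 6.

6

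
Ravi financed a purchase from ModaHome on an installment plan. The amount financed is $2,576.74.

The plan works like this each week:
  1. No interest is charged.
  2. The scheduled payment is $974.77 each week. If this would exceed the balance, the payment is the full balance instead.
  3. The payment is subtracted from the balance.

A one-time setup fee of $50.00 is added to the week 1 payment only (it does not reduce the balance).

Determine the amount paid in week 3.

$627.20

Week 1: opening $2,576.74; payment $974.77 (+ $50.00 fee); balance $1,601.97
Week 2: opening $1,601.97; payment $974.77; balance $627.20
Week 3: opening $627.20; payment $627.20; balance $0.00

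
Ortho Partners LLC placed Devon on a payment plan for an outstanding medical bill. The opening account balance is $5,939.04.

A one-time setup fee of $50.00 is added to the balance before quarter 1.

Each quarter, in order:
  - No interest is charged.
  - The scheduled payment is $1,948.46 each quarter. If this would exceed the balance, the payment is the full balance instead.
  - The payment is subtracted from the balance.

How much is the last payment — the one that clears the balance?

Quarter 1: $5,989.04 − $1,948.46 → $4,040.58
Quarter 2: $4,040.58 − $1,948.46 → $2,092.12
Quarter 3: $2,092.12 − $1,948.46 → $143.66
Quarter 4: $143.66 − $143.66 → $0.00

$143.66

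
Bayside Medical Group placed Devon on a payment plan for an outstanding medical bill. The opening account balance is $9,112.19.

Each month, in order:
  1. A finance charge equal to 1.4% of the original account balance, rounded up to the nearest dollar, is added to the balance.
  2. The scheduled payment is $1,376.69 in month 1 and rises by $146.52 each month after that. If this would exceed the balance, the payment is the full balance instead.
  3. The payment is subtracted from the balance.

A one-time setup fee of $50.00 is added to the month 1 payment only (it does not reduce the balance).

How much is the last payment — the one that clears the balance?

# | Opening | Interest | Payment | Fee | End bal
1 | $9,112.19 | $128.00 | $1,376.69 | $50.00 | $7,863.50
2 | $7,863.50 | $128.00 | $1,523.21 | — | $6,468.29
3 | $6,468.29 | $128.00 | $1,669.73 | — | $4,926.56
4 | $4,926.56 | $128.00 | $1,816.25 | — | $3,238.31
5 | $3,238.31 | $128.00 | $1,962.77 | — | $1,403.54
6 | $1,403.54 | $128.00 | $1,531.54 | — | $0.00

$1,531.54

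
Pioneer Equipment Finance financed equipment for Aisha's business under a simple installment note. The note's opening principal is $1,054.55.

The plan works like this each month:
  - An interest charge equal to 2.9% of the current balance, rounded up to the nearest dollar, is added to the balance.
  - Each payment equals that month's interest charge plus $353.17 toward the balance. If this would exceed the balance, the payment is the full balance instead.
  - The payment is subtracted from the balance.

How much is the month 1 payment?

$384.17

Month 1: $1,054.55 +$31.00 interest = $1,085.55; pay $384.17 → $701.38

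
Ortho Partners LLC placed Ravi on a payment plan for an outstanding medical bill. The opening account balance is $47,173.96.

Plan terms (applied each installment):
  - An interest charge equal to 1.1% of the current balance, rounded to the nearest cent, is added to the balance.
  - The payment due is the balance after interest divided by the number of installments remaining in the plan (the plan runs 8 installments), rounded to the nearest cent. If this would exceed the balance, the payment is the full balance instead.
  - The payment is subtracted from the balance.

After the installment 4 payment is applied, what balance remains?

$24,642.05

Installment 1: opening $47,173.96; interest $518.91 → $47,692.87; payment $5,961.61; balance $41,731.26
Installment 2: opening $41,731.26; interest $459.04 → $42,190.30; payment $6,027.19; balance $36,163.11
Installment 3: opening $36,163.11; interest $397.79 → $36,560.90; payment $6,093.48; balance $30,467.42
Installment 4: opening $30,467.42; interest $335.14 → $30,802.56; payment $6,160.51; balance $24,642.05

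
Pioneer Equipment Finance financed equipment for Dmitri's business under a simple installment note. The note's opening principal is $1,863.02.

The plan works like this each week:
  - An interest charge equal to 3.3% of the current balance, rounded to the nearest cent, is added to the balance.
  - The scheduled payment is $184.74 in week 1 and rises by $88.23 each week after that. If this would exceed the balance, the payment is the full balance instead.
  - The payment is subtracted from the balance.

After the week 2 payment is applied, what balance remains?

$1,524.20

Week 1: opening $1,863.02; interest $61.48 → $1,924.50; payment $184.74; balance $1,739.76
Week 2: opening $1,739.76; interest $57.41 → $1,797.17; payment $272.97; balance $1,524.20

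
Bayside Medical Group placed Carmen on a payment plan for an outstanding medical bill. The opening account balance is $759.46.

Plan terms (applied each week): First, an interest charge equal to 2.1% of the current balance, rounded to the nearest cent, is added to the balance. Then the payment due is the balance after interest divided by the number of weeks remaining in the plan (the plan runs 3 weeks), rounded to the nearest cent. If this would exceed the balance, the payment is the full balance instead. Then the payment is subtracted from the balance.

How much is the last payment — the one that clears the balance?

Week 1: opening $759.46; interest $15.95 → $775.41; payment $258.47; balance $516.94
Week 2: opening $516.94; interest $10.86 → $527.80; payment $263.90; balance $263.90
Week 3: opening $263.90; interest $5.54 → $269.44; payment $269.44; balance $0.00

$269.44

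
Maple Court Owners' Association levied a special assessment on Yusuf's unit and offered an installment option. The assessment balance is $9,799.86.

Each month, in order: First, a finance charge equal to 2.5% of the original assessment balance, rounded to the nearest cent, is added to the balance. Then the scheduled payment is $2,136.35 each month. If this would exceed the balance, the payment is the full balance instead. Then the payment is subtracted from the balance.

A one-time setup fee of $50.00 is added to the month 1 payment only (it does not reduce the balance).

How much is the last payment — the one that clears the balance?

$588.11

# | Opening | Interest | Payment | Fee | End bal
1 | $9,799.86 | $245.00 | $2,136.35 | $50.00 | $7,908.51
2 | $7,908.51 | $245.00 | $2,136.35 | — | $6,017.16
3 | $6,017.16 | $245.00 | $2,136.35 | — | $4,125.81
4 | $4,125.81 | $245.00 | $2,136.35 | — | $2,234.46
5 | $2,234.46 | $245.00 | $2,136.35 | — | $343.11
6 | $343.11 | $245.00 | $588.11 | — | $0.00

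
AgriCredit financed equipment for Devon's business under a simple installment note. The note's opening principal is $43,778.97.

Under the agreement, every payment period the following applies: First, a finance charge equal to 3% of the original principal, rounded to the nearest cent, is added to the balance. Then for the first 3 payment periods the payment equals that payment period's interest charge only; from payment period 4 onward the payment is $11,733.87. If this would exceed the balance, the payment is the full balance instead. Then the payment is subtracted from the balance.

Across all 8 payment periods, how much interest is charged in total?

Payment period 1: opening $43,778.97; interest $1,313.37 → $45,092.34; payment $1,313.37; balance $43,778.97
Payment period 2: opening $43,778.97; interest $1,313.37 → $45,092.34; payment $1,313.37; balance $43,778.97
Payment period 3: opening $43,778.97; interest $1,313.37 → $45,092.34; payment $1,313.37; balance $43,778.97
Payment period 4: opening $43,778.97; interest $1,313.37 → $45,092.34; payment $11,733.87; balance $33,358.47
Payment period 5: opening $33,358.47; interest $1,313.37 → $34,671.84; payment $11,733.87; balance $22,937.97
Payment period 6: opening $22,937.97; interest $1,313.37 → $24,251.34; payment $11,733.87; balance $12,517.47
Payment period 7: opening $12,517.47; interest $1,313.37 → $13,830.84; payment $11,733.87; balance $2,096.97
Payment period 8: opening $2,096.97; interest $1,313.37 → $3,410.34; payment $3,410.34; balance $0.00
Total interest: $1,313.37 + $1,313.37 + $1,313.37 + $1,313.37 + $1,313.37 + $1,313.37 + $1,313.37 + $1,313.37 = $10,506.96

$10,506.96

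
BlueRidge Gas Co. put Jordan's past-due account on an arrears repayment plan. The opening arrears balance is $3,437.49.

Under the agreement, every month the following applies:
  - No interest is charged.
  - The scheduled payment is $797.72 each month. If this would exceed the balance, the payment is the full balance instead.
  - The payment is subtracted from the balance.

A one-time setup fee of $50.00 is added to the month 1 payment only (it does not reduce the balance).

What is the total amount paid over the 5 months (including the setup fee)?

$3,487.49

Month 1: opening $3,437.49; payment $797.72 (+ $50.00 fee); balance $2,639.77
Month 2: opening $2,639.77; payment $797.72; balance $1,842.05
Month 3: opening $1,842.05; payment $797.72; balance $1,044.33
Month 4: opening $1,044.33; payment $797.72; balance $246.61
Month 5: opening $246.61; payment $246.61; balance $0.00
Total paid: $3,487.49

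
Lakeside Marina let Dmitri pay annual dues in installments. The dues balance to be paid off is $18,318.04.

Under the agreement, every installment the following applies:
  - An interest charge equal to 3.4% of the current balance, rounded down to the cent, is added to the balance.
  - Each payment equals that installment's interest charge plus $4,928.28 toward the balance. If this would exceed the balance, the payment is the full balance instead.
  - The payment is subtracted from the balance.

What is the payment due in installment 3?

Installment 1: opening $18,318.04; interest $622.81 → $18,940.85; payment $5,551.09; balance $13,389.76
Installment 2: opening $13,389.76; interest $455.25 → $13,845.01; payment $5,383.53; balance $8,461.48
Installment 3: opening $8,461.48; interest $287.69 → $8,749.17; payment $5,215.97; balance $3,533.20

$5,215.97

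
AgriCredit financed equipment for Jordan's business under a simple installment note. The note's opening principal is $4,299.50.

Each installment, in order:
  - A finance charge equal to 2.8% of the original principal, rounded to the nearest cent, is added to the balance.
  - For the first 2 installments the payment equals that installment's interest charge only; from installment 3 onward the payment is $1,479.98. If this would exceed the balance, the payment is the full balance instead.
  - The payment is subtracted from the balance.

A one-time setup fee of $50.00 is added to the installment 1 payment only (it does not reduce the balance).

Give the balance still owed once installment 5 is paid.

Installment 1: opening $4,299.50; interest $120.39 → $4,419.89; payment $120.39 (+ $50.00 fee); balance $4,299.50
Installment 2: opening $4,299.50; interest $120.39 → $4,419.89; payment $120.39; balance $4,299.50
Installment 3: opening $4,299.50; interest $120.39 → $4,419.89; payment $1,479.98; balance $2,939.91
Installment 4: opening $2,939.91; interest $120.39 → $3,060.30; payment $1,479.98; balance $1,580.32
Installment 5: opening $1,580.32; interest $120.39 → $1,700.71; payment $1,479.98; balance $220.73

$220.73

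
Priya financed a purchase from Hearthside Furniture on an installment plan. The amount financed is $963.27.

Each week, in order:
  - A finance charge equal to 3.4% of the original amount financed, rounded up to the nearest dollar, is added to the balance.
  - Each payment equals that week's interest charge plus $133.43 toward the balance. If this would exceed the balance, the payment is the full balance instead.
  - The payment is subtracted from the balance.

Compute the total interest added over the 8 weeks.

$264.00

# | Opening | Interest | Payment | End bal
1 | $963.27 | $33.00 | $166.43 | $829.84
2 | $829.84 | $33.00 | $166.43 | $696.41
3 | $696.41 | $33.00 | $166.43 | $562.98
4 | $562.98 | $33.00 | $166.43 | $429.55
5 | $429.55 | $33.00 | $166.43 | $296.12
6 | $296.12 | $33.00 | $166.43 | $162.69
7 | $162.69 | $33.00 | $166.43 | $29.26
8 | $29.26 | $33.00 | $62.26 | $0.00
Total interest: $33.00 + $33.00 + $33.00 + $33.00 + $33.00 + $33.00 + $33.00 + $33.00 = $264.00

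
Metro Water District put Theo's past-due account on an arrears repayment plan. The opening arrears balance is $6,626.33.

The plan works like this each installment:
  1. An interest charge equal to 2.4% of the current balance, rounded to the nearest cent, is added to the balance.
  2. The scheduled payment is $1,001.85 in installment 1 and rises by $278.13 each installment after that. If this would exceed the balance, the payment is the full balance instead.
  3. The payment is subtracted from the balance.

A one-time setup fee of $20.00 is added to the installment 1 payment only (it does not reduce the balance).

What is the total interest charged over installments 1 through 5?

$520.42

Installment 1: $6,626.33 +$159.03 interest = $6,785.36; pay $1,001.85 (+ $20.00 fee) → $5,783.51
Installment 2: $5,783.51 +$138.80 interest = $5,922.31; pay $1,279.98 → $4,642.33
Installment 3: $4,642.33 +$111.42 interest = $4,753.75; pay $1,558.11 → $3,195.64
Installment 4: $3,195.64 +$76.70 interest = $3,272.34; pay $1,836.24 → $1,436.10
Installment 5: $1,436.10 +$34.47 interest = $1,470.57; pay $1,470.57 → $0.00
Total interest: $159.03 + $138.80 + $111.42 + $76.70 + $34.47 = $520.42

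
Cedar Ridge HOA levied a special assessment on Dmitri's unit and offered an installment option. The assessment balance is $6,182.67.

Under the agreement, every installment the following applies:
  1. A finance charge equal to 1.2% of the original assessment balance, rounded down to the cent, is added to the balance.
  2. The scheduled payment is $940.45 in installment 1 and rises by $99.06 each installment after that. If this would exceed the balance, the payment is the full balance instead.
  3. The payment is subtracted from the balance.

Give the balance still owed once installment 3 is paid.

Installment 1: opening $6,182.67; interest $74.19 → $6,256.86; payment $940.45; balance $5,316.41
Installment 2: opening $5,316.41; interest $74.19 → $5,390.60; payment $1,039.51; balance $4,351.09
Installment 3: opening $4,351.09; interest $74.19 → $4,425.28; payment $1,138.57; balance $3,286.71

$3,286.71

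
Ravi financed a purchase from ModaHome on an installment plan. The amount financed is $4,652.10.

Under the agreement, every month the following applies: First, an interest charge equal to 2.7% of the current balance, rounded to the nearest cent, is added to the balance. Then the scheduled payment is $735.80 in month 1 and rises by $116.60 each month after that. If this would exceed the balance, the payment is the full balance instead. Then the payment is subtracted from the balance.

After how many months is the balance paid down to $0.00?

6

Month 1: opening $4,652.10; interest $125.61 → $4,777.71; payment $735.80; balance $4,041.91
Month 2: opening $4,041.91; interest $109.13 → $4,151.04; payment $852.40; balance $3,298.64
Month 3: opening $3,298.64; interest $89.06 → $3,387.70; payment $969.00; balance $2,418.70
Month 4: opening $2,418.70; interest $65.30 → $2,484.00; payment $1,085.60; balance $1,398.40
Month 5: opening $1,398.40; interest $37.76 → $1,436.16; payment $1,202.20; balance $233.96
Month 6: opening $233.96; interest $6.32 → $240.28; payment $240.28; balance $0.00
Balance reaches $0.00 in month 6.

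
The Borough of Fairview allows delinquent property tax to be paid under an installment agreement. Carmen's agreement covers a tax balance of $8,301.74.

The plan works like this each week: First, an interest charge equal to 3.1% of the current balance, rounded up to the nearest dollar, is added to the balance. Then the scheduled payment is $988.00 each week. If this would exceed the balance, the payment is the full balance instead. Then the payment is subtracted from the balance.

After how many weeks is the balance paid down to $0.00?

Week 1: $8,301.74 +$258.00 interest = $8,559.74; pay $988.00 → $7,571.74
Week 2: $7,571.74 +$235.00 interest = $7,806.74; pay $988.00 → $6,818.74
Week 3: $6,818.74 +$212.00 interest = $7,030.74; pay $988.00 → $6,042.74
Week 4: $6,042.74 +$188.00 interest = $6,230.74; pay $988.00 → $5,242.74
Week 5: $5,242.74 +$163.00 interest = $5,405.74; pay $988.00 → $4,417.74
Week 6: $4,417.74 +$137.00 interest = $4,554.74; pay $988.00 → $3,566.74
Week 7: $3,566.74 +$111.00 interest = $3,677.74; pay $988.00 → $2,689.74
Week 8: $2,689.74 +$84.00 interest = $2,773.74; pay $988.00 → $1,785.74
Week 9: $1,785.74 +$56.00 interest = $1,841.74; pay $988.00 → $853.74
Week 10: $853.74 +$27.00 interest = $880.74; pay $880.74 → $0.00
Balance reaches $0.00 in week 10.

10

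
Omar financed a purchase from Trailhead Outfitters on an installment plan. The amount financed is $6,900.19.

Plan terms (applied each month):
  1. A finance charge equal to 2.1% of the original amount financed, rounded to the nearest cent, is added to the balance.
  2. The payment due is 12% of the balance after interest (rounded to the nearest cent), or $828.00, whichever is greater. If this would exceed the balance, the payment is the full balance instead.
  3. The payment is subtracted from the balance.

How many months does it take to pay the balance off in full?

11

Month 1: opening $6,900.19; interest $144.90 → $7,045.09; payment $845.41; balance $6,199.68
Month 2: opening $6,199.68; interest $144.90 → $6,344.58; payment $828.00; balance $5,516.58
Month 3: opening $5,516.58; interest $144.90 → $5,661.48; payment $828.00; balance $4,833.48
Month 4: opening $4,833.48; interest $144.90 → $4,978.38; payment $828.00; balance $4,150.38
Month 5: opening $4,150.38; interest $144.90 → $4,295.28; payment $828.00; balance $3,467.28
Month 6: opening $3,467.28; interest $144.90 → $3,612.18; payment $828.00; balance $2,784.18
Month 7: opening $2,784.18; interest $144.90 → $2,929.08; payment $828.00; balance $2,101.08
Month 8: opening $2,101.08; interest $144.90 → $2,245.98; payment $828.00; balance $1,417.98
Month 9: opening $1,417.98; interest $144.90 → $1,562.88; payment $828.00; balance $734.88
Month 10: opening $734.88; interest $144.90 → $879.78; payment $828.00; balance $51.78
Month 11: opening $51.78; interest $144.90 → $196.68; payment $196.68; balance $0.00
Balance reaches $0.00 in month 11.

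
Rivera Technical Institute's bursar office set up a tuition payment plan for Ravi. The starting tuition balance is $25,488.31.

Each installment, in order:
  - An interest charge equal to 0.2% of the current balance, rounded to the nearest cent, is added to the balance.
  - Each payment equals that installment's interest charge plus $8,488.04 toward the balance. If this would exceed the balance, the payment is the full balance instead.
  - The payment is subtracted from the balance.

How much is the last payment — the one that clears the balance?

$24.24

Installment 1: opening $25,488.31; interest $50.98 → $25,539.29; payment $8,539.02; balance $17,000.27
Installment 2: opening $17,000.27; interest $34.00 → $17,034.27; payment $8,522.04; balance $8,512.23
Installment 3: opening $8,512.23; interest $17.02 → $8,529.25; payment $8,505.06; balance $24.19
Installment 4: opening $24.19; interest $0.05 → $24.24; payment $24.24; balance $0.00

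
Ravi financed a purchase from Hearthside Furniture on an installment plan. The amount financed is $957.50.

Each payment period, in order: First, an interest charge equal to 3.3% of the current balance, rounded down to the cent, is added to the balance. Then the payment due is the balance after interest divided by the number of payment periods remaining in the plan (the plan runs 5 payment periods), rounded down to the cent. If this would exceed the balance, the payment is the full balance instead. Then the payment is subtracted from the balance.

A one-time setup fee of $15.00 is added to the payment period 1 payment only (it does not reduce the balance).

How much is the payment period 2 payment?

Payment period 1: $957.50 +$31.59 interest = $989.09; pay $197.81 (+ $15.00 fee) → $791.28
Payment period 2: $791.28 +$26.11 interest = $817.39; pay $204.34 → $613.05

$204.34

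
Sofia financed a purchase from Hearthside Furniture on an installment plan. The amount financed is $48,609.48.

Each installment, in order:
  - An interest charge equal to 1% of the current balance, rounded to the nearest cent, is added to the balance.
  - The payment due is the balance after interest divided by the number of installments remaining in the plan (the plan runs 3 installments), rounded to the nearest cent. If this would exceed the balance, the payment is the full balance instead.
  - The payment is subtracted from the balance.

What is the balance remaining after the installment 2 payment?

$16,528.84

# | Opening | Interest | Payment | End bal
1 | $48,609.48 | $486.09 | $16,365.19 | $32,730.38
2 | $32,730.38 | $327.30 | $16,528.84 | $16,528.84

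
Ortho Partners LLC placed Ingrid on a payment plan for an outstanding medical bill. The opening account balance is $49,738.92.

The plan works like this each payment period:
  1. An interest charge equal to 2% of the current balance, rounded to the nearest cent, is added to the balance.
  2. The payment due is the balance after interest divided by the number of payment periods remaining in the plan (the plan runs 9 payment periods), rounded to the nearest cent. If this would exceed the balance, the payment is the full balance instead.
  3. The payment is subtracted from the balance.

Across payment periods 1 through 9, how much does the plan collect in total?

$54,987.59

# | Opening | Interest | Payment | End bal
1 | $49,738.92 | $994.78 | $5,637.08 | $45,096.62
2 | $45,096.62 | $901.93 | $5,749.82 | $40,248.73
3 | $40,248.73 | $804.97 | $5,864.81 | $35,188.89
4 | $35,188.89 | $703.78 | $5,982.11 | $29,910.56
5 | $29,910.56 | $598.21 | $6,101.75 | $24,407.02
6 | $24,407.02 | $488.14 | $6,223.79 | $18,671.37
7 | $18,671.37 | $373.43 | $6,348.27 | $12,696.53
8 | $12,696.53 | $253.93 | $6,475.23 | $6,475.23
9 | $6,475.23 | $129.50 | $6,604.73 | $0.00
Total paid: $54,987.59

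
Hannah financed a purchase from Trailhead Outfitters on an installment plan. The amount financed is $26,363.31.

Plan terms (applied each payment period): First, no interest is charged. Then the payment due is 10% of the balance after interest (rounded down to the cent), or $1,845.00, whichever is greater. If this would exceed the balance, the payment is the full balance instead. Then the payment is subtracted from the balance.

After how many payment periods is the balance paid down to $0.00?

# | Opening | Payment | End bal
1 | $26,363.31 | $2,636.33 | $23,726.98
2 | $23,726.98 | $2,372.69 | $21,354.29
3 | $21,354.29 | $2,135.42 | $19,218.87
4 | $19,218.87 | $1,921.88 | $17,296.99
5 | $17,296.99 | $1,845.00 | $15,451.99
6 | $15,451.99 | $1,845.00 | $13,606.99
7 | $13,606.99 | $1,845.00 | $11,761.99
8 | $11,761.99 | $1,845.00 | $9,916.99
9 | $9,916.99 | $1,845.00 | $8,071.99
10 | $8,071.99 | $1,845.00 | $6,226.99
11 | $6,226.99 | $1,845.00 | $4,381.99
12 | $4,381.99 | $1,845.00 | $2,536.99
13 | $2,536.99 | $1,845.00 | $691.99
14 | $691.99 | $691.99 | $0.00
Balance reaches $0.00 in payment period 14.

14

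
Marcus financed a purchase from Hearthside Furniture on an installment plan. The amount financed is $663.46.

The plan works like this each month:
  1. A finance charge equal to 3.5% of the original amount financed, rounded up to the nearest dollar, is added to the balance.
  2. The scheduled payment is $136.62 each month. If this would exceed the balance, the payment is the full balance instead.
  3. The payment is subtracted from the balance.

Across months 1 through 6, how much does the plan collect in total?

Month 1: opening $663.46; interest $24.00 → $687.46; payment $136.62; balance $550.84
Month 2: opening $550.84; interest $24.00 → $574.84; payment $136.62; balance $438.22
Month 3: opening $438.22; interest $24.00 → $462.22; payment $136.62; balance $325.60
Month 4: opening $325.60; interest $24.00 → $349.60; payment $136.62; balance $212.98
Month 5: opening $212.98; interest $24.00 → $236.98; payment $136.62; balance $100.36
Month 6: opening $100.36; interest $24.00 → $124.36; payment $124.36; balance $0.00
Total paid: $807.46

$807.46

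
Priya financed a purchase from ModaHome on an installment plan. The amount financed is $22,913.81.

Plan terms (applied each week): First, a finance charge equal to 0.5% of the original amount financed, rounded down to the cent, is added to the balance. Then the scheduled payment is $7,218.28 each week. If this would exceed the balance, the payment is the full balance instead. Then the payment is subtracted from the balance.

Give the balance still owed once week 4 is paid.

$0.00

# | Opening | Interest | Payment | End bal
1 | $22,913.81 | $114.56 | $7,218.28 | $15,810.09
2 | $15,810.09 | $114.56 | $7,218.28 | $8,706.37
3 | $8,706.37 | $114.56 | $7,218.28 | $1,602.65
4 | $1,602.65 | $114.56 | $1,717.21 | $0.00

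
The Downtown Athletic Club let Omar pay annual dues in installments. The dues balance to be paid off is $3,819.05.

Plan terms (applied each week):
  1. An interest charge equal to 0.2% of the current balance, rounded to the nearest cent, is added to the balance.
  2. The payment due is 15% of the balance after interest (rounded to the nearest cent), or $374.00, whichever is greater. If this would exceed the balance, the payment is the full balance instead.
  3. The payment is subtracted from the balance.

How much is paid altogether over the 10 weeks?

Week 1: opening $3,819.05; interest $7.64 → $3,826.69; payment $574.00; balance $3,252.69
Week 2: opening $3,252.69; interest $6.51 → $3,259.20; payment $488.88; balance $2,770.32
Week 3: opening $2,770.32; interest $5.54 → $2,775.86; payment $416.38; balance $2,359.48
Week 4: opening $2,359.48; interest $4.72 → $2,364.20; payment $374.00; balance $1,990.20
Week 5: opening $1,990.20; interest $3.98 → $1,994.18; payment $374.00; balance $1,620.18
Week 6: opening $1,620.18; interest $3.24 → $1,623.42; payment $374.00; balance $1,249.42
Week 7: opening $1,249.42; interest $2.50 → $1,251.92; payment $374.00; balance $877.92
Week 8: opening $877.92; interest $1.76 → $879.68; payment $374.00; balance $505.68
Week 9: opening $505.68; interest $1.01 → $506.69; payment $374.00; balance $132.69
Week 10: opening $132.69; interest $0.27 → $132.96; payment $132.96; balance $0.00
Total paid: $3,856.22

$3,856.22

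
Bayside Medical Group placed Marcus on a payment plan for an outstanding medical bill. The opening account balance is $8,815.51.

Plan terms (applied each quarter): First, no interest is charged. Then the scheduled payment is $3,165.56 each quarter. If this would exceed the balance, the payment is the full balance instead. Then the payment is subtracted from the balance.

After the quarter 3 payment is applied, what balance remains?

$0.00

Quarter 1: $8,815.51 − $3,165.56 → $5,649.95
Quarter 2: $5,649.95 − $3,165.56 → $2,484.39
Quarter 3: $2,484.39 − $2,484.39 → $0.00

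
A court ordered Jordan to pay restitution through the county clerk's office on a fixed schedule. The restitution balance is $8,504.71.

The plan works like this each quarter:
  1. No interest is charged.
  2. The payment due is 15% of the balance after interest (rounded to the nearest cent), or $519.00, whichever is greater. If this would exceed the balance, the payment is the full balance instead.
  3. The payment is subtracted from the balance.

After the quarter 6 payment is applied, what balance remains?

Quarter 1: opening $8,504.71; payment $1,275.71; balance $7,229.00
Quarter 2: opening $7,229.00; payment $1,084.35; balance $6,144.65
Quarter 3: opening $6,144.65; payment $921.70; balance $5,222.95
Quarter 4: opening $5,222.95; payment $783.44; balance $4,439.51
Quarter 5: opening $4,439.51; payment $665.93; balance $3,773.58
Quarter 6: opening $3,773.58; payment $566.04; balance $3,207.54

$3,207.54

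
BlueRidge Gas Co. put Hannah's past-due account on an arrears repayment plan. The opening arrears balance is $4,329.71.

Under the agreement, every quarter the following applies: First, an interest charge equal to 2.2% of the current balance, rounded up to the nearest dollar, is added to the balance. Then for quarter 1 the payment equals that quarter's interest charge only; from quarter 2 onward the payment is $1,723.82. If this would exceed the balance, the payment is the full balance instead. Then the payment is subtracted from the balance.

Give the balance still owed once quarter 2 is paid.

$2,701.89

# | Opening | Interest | Payment | End bal
1 | $4,329.71 | $96.00 | $96.00 | $4,329.71
2 | $4,329.71 | $96.00 | $1,723.82 | $2,701.89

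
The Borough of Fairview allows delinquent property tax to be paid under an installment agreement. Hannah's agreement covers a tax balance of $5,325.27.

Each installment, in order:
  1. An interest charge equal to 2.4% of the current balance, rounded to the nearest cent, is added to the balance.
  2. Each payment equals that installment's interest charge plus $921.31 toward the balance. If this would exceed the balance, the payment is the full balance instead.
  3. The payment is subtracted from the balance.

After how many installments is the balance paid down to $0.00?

Installment 1: $5,325.27 +$127.81 interest = $5,453.08; pay $1,049.12 → $4,403.96
Installment 2: $4,403.96 +$105.70 interest = $4,509.66; pay $1,027.01 → $3,482.65
Installment 3: $3,482.65 +$83.58 interest = $3,566.23; pay $1,004.89 → $2,561.34
Installment 4: $2,561.34 +$61.47 interest = $2,622.81; pay $982.78 → $1,640.03
Installment 5: $1,640.03 +$39.36 interest = $1,679.39; pay $960.67 → $718.72
Installment 6: $718.72 +$17.25 interest = $735.97; pay $735.97 → $0.00
Balance reaches $0.00 in installment 6.

6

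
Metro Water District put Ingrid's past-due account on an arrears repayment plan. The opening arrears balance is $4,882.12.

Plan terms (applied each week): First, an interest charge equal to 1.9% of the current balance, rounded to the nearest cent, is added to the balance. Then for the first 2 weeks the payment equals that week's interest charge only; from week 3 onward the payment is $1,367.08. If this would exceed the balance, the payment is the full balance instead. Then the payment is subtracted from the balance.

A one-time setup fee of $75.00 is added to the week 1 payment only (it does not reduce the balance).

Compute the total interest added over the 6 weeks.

Week 1: opening $4,882.12; interest $92.76 → $4,974.88; payment $92.76 (+ $75.00 fee); balance $4,882.12
Week 2: opening $4,882.12; interest $92.76 → $4,974.88; payment $92.76; balance $4,882.12
Week 3: opening $4,882.12; interest $92.76 → $4,974.88; payment $1,367.08; balance $3,607.80
Week 4: opening $3,607.80; interest $68.55 → $3,676.35; payment $1,367.08; balance $2,309.27
Week 5: opening $2,309.27; interest $43.88 → $2,353.15; payment $1,367.08; balance $986.07
Week 6: opening $986.07; interest $18.74 → $1,004.81; payment $1,004.81; balance $0.00
Total interest: $92.76 + $92.76 + $92.76 + $68.55 + $43.88 + $18.74 = $409.45

$409.45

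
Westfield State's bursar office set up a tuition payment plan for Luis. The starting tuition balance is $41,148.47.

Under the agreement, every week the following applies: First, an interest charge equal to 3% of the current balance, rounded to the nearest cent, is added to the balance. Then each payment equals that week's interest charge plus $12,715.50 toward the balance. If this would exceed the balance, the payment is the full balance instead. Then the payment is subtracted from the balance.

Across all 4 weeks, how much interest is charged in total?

# | Opening | Interest | Payment | End bal
1 | $41,148.47 | $1,234.45 | $13,949.95 | $28,432.97
2 | $28,432.97 | $852.99 | $13,568.49 | $15,717.47
3 | $15,717.47 | $471.52 | $13,187.02 | $3,001.97
4 | $3,001.97 | $90.06 | $3,092.03 | $0.00
Total interest: $1,234.45 + $852.99 + $471.52 + $90.06 = $2,649.02

$2,649.02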